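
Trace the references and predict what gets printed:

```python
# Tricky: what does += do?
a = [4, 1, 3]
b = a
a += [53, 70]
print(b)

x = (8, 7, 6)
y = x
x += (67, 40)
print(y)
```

Key concept: += behavior differs for mutable vs immutable.
Step by step:
`a = [4, 1, 3]` → a = [4, 1, 3]
`b = a` → b = [4, 1, 3] (same object as a)
`a += [53, 70]` → a = [4, 1, 3, 53, 70] (same object as b); b = [4, 1, 3, 53, 70] (same object as a)
`print(b)` → prints [4, 1, 3, 53, 70]
`x = (8, 7, 6)` → x = (8, 7, 6)
`y = x` → y = (8, 7, 6)
`x += (67, 40)` → x = (8, 7, 6, 67, 40)
`print(y)` → prints (8, 7, 6)

Answer:
[4, 1, 3, 53, 70]
(8, 7, 6)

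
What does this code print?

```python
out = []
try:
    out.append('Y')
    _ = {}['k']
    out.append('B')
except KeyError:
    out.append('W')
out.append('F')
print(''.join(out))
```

Execution trace: 'Y' (try body) → 'W' (except KeyError) → 'F' (after the try/except). Output: YWF

Answer: YWF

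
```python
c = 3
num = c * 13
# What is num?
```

Trace:
`c = 3` → c = 3
`num = c * 13` → num = 39
So num = 39

Answer: 39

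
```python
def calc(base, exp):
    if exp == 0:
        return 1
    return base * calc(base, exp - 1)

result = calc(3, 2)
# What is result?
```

calc(3, 2) = 3 * 3 = 9

Answer: 9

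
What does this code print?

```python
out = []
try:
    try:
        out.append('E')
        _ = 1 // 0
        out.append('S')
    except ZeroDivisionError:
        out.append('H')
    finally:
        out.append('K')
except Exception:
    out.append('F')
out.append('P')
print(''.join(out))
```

Execution trace: 'E' (inner try body) → 'H' (inner except ZeroDivisionError) → 'K' (inner finally) → 'P' (after the try/except). Output: EHKP

Answer: EHKP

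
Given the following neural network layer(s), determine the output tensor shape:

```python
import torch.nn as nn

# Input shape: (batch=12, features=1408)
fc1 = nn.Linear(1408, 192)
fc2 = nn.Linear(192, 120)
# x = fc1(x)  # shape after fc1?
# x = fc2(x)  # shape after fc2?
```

Input: (12, 1408) -> after fc1: (12, 192) -> Output: (12, 120)

Answer: (12, 120)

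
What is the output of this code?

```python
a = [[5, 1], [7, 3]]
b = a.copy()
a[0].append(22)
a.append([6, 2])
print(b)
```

Key concept: shallow copy with nested lists.
Step by step:
`a = [[5, 1], [7, 3]]` → a = [[5, 1], [7, 3]]
`b = a.copy()` → b = [[5, 1], [7, 3]]
`a[0].append(22)` → a = [[5, 1, 22], [7, 3]]; b = [[5, 1, 22], [7, 3]]
`a.append([6, 2])` → a = [[5, 1, 22], [7, 3], [6, 2]]
`print(b)` → prints [[5, 1, 22], [7, 3]]

Answer: [[5, 1, 22], [7, 3]]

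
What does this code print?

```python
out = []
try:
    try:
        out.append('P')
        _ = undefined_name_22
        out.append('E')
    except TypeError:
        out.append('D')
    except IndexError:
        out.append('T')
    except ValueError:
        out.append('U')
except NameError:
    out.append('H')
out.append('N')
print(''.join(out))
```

Execution trace: 'P' (try body) → 'H' (outer except NameError) → 'N' (after the try/except). Output: PHN

Answer: PHN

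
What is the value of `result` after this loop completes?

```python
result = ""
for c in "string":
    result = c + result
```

Reverse 'string'
`result` takes the values: "" → "s" → "ts" → "rts" → "irts" → "nirts" → "gnirts"

Answer: "gnirts"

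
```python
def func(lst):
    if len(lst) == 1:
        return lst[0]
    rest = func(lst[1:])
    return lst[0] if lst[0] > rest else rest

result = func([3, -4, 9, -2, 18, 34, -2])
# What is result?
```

Recursive max over [3, -4, 9, -2, 18, 34, -2] = 34

Answer: 34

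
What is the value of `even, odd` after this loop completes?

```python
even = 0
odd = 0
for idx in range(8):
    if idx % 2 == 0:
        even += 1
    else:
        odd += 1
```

Count evens and odds in range(8)
`even, odd` takes the values: (0, 0) → (1, 0) → (1, 1) → (2, 1) → (2, 2) → (3, 2) → (3, 3) → (4, 3) → (4, 4)

Answer: 4, 4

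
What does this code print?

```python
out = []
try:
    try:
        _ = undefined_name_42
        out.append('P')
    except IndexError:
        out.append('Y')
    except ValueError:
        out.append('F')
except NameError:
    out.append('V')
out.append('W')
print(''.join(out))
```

Execution trace: 'V' (outer except NameError) → 'W' (after the try/except). Output: VW

Answer: VW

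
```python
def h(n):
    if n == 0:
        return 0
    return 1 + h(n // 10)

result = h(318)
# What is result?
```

Count of digits of 318: 3

Answer: 3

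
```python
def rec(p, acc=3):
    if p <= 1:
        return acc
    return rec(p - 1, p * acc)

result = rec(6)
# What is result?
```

Accumulator trace (n, acc): (6, 3) -> (5, 18) -> (4, 90) -> (3, 360) -> (2, 1080) -> (1, 2160) -> return 2160

Answer: 2160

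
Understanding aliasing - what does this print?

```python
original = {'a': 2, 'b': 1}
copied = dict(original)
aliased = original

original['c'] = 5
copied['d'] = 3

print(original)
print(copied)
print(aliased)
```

Key concept: dict() creates copy, assignment creates alias.
Step by step:
`original = {'a': 2, 'b': 1}` → original = {'a': 2, 'b': 1}
`copied = dict(original)` → copied = {'a': 2, 'b': 1}
`aliased = original` → aliased = {'a': 2, 'b': 1} (same object as original)
`original['c'] = 5` → original = {'a': 2, 'b': 1, 'c': 5} (same object as aliased); aliased = {'a': 2, 'b': 1, 'c': 5} (same object as original)
`copied['d'] = 3` → copied = {'a': 2, 'b': 1, 'd': 3}
`print(original)` → prints {'a': 2, 'b': 1, 'c': 5}
`print(copied)` → prints {'a': 2, 'b': 1, 'd': 3}
`print(aliased)` → prints {'a': 2, 'b': 1, 'c': 5}

Answer:
{'a': 2, 'b': 1, 'c': 5}
{'a': 2, 'b': 1, 'd': 3}
{'a': 2, 'b': 1, 'c': 5}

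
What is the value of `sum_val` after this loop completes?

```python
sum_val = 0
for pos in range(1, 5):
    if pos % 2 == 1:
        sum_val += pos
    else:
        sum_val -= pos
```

Add odd, subtract even
`sum_val` takes the values: 0 → 1 → -1 → 2 → -2

Answer: -2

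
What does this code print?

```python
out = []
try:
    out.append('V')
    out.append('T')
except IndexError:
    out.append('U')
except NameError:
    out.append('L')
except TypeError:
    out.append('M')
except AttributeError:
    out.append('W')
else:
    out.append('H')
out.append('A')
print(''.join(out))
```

Execution trace: 'V' (try body) → 'T' (try body, no exception) → 'H' (else) → 'A' (after the try/except). Output: VTHA

Answer: VTHA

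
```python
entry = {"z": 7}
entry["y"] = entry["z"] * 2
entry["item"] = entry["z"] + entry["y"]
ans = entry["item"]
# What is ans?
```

Trace:
`entry = {"z": 7}` → entry = {'z': 7}
`entry["y"] = entry["z"] * 2` → entry = {'z': 7, 'y': 14}
`entry["item"] = entry["z"] + entry["y"]` → entry = {'z': 7, 'y': 14, 'item': 21}
`ans = entry["item"]` → ans = 21
So ans = 21

Answer: 21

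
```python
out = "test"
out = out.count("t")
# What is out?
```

Trace:
`out = "test"` → out = 'test'
`out = out.count("t")` → out = 2
So out = 2

Answer: 2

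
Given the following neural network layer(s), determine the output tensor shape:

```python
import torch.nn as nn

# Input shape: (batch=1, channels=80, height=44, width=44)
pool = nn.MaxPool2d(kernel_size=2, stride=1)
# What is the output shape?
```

Input: (1, 80, 44, 44) -> Output: (1, 80, 43, 43)

Answer: (1, 80, 43, 43)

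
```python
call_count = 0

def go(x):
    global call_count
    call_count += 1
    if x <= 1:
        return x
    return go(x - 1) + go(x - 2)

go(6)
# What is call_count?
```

Calls(x) = 1 + Calls(x-1) + Calls(x-2); Calls(0)=Calls(1)=1. For x=6 this gives 25.

Answer: 25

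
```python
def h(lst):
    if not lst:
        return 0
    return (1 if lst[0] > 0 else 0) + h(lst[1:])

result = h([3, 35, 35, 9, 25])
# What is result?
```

Count of positive elements in [3, 35, 35, 9, 25] = 5

Answer: 5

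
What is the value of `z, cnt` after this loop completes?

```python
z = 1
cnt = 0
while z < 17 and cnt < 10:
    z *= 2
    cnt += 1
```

Double until >= 17 or 10 iterations
`z, cnt` takes the values: (1, 0) → (2, 0) → (2, 1) → (4, 1) → (4, 2) → (8, 2) → (8, 3) → (16, 3) → (16, 4) → (32, 4) → (32, 5)

Answer: 32, 5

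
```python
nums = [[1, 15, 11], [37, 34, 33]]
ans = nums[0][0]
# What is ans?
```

Trace:
`nums = [[1, 15, 11], [37, 34, 33]]` → nums = [[1, 15, 11], [37, 34, 33]]
`ans = nums[0][0]` → ans = 1
So ans = 1

Answer: 1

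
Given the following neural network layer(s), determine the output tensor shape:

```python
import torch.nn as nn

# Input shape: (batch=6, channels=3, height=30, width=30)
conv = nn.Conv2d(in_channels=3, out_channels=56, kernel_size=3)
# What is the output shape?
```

Input: (6, 3, 30, 30) -> Output: (6, 56, 28, 28)

Answer: (6, 56, 28, 28)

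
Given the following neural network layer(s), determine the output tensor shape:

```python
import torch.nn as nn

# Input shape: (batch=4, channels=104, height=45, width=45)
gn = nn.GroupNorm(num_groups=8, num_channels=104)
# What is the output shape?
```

Input: (4, 104, 45, 45) -> Output: (4, 104, 45, 45)

Answer: (4, 104, 45, 45)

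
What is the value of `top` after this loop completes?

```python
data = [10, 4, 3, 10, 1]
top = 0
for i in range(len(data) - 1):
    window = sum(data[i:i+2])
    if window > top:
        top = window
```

Max sum of 2-element window in [10, 4, 3, 10, 1]
`top` takes the values: 0 → 14

Answer: 14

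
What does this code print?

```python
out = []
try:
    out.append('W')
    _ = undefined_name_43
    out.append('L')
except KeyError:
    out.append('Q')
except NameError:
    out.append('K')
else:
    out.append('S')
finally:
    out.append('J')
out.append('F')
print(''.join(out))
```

Execution trace: 'W' (try body) → 'K' (except NameError) → 'J' (finally) → 'F' (after the try/except). Output: WKJF

Answer: WKJF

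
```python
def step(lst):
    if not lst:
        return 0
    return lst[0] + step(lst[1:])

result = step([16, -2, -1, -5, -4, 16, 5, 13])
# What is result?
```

16 + (-2) + (-1) + (-5) + (-4) + 16 + 5 + 13 + 0 = 38

Answer: 38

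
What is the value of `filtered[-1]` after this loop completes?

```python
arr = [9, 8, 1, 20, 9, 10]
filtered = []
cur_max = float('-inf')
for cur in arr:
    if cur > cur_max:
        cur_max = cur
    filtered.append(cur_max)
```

Running max ends at 20
`filtered` takes the values: [] → [9] → [9, 9] → [9, 9, 9] → [9, 9, 9, 20] → [9, 9, 9, 20, 20] → [9, 9, 9, 20, 20, 20]
So `filtered[-1]` = 20

Answer: 20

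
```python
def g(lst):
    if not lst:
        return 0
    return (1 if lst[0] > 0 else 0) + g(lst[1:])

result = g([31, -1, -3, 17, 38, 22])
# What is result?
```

Count of positive elements in [31, -1, -3, 17, 38, 22] = 4

Answer: 4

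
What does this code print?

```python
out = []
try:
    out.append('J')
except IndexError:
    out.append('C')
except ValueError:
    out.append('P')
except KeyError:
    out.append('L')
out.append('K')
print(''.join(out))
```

Execution trace: 'J' (try body, no exception) → 'K' (after the try/except). Output: JK

Answer: JK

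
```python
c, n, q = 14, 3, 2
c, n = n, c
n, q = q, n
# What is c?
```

Trace:
`c, n, q = 14, 3, 2` → c = 14; n = 3; q = 2
`c, n = n, c` → c = 3; n = 14
`n, q = q, n` → n = 2; q = 14
So c = 3

Answer: 3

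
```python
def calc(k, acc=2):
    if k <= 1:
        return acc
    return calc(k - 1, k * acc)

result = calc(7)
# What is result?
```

Accumulator trace (n, acc): (7, 2) -> (6, 14) -> (5, 84) -> (4, 420) -> (3, 1680) -> (2, 5040) -> (1, 10080) -> return 10080

Answer: 10080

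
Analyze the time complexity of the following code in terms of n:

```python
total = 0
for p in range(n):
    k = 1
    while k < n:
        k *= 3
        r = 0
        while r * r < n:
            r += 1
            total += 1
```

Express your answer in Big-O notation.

Each loop level contributes: n × log n × √n. Multiplying the contributions gives O(n√n log n).

Answer: O(n√n log n)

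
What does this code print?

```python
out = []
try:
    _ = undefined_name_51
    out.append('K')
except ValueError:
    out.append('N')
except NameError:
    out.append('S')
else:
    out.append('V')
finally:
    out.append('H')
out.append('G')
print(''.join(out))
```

Execution trace: 'S' (except NameError) → 'H' (finally) → 'G' (after the try/except). Output: SHG

Answer: SHG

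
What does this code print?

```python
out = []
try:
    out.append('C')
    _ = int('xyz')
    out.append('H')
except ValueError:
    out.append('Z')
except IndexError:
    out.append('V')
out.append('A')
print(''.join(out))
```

Execution trace: 'C' (try body) → 'Z' (except ValueError) → 'A' (after the try/except). Output: CZA

Answer: CZA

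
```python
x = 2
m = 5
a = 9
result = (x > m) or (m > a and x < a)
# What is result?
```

Trace:
`x = 2` → x = 2
`m = 5` → m = 5
`a = 9` → a = 9
`result = (x > m) or (m > a and x < a)` → result = False
So result = False

Answer: False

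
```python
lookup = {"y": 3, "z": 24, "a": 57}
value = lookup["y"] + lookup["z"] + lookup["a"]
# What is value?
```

Trace:
`lookup = {"y": 3, "z": 24, "a": 57}` → lookup = {'y': 3, 'z': 24, 'a': 57}
`value = lookup["y"] + lookup["z"] + lookup["a"]` → value = 84
So value = 84

Answer: 84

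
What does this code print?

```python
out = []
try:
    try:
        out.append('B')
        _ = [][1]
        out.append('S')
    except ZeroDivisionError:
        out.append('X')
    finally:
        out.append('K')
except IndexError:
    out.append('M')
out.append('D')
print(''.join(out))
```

Execution trace: 'B' (try body) → 'K' (finally) → 'M' (outer except IndexError) → 'D' (after the try/except). Output: BKMD

Answer: BKMD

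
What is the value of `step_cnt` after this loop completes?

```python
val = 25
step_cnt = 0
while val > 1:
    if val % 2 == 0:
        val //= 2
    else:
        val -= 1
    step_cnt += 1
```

Steps to reduce 25 to 1
`step_cnt` takes the values: 0 → 1 → 2 → 3 → 4 → 5 → 6

Answer: 6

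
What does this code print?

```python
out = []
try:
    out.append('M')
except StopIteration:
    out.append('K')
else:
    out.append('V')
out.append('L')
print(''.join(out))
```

Execution trace: 'M' (try body, no exception) → 'V' (else) → 'L' (after the try/except). Output: MVL

Answer: MVL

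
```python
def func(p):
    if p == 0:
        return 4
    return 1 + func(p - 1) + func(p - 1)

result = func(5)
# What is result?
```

func(p) = 1 + 2·func(p-1), func(0)=4. Closed form: (4+1)·2^5 - 1 = 159.

Answer: 159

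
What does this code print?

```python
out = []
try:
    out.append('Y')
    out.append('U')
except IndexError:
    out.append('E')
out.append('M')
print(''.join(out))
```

Execution trace: 'Y' (try body) → 'U' (try body, no exception) → 'M' (after the try/except). Output: YUM

Answer: YUM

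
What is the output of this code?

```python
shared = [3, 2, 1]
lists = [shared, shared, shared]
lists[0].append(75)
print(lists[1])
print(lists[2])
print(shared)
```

Key concept: list of same reference.
Step by step:
`shared = [3, 2, 1]` → shared = [3, 2, 1]
`lists = [shared, shared, shared]` → lists = [[3, 2, 1], [3, 2, 1], [3, 2, 1]]
`lists[0].append(75)` → shared = [3, 2, 1, 75]; lists = [[3, 2, 1, 75], [3, 2, 1, 75], [3, 2, 1, 75]]
`print(lists[1])` → prints [3, 2, 1, 75]
`print(lists[2])` → prints [3, 2, 1, 75]
`print(shared)` → prints [3, 2, 1, 75]

Answer:
[3, 2, 1, 75]
[3, 2, 1, 75]
[3, 2, 1, 75]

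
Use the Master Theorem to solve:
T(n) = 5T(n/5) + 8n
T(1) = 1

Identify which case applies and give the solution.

a=5, b=5, f(n)=8n. log_5(5) = 1. Since c=1 = 1, Case 2 applies: T(n) = Θ(n^log_b(a) · log n) = O(n log n).

Answer: O(n log n) - Case 2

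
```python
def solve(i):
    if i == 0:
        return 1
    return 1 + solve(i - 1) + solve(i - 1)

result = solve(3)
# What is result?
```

solve(i) = 1 + 2·solve(i-1), solve(0)=1. Closed form: (1+1)·2^3 - 1 = 15.

Answer: 15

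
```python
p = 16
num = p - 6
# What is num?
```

Trace:
`p = 16` → p = 16
`num = p - 6` → num = 10
So num = 10

Answer: 10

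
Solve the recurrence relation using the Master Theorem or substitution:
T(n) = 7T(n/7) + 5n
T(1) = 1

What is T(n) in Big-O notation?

By Master Theorem: a=7, b=7, f(n)=5n. Since log_7(7) = 1 and f(n) = Θ(n^1), Case 2 applies. T(n) = O(n log n).

Answer: O(n log n)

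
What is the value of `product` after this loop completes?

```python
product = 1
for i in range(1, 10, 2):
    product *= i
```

Product of 1, 3, 5, ... up to 9
`product` takes the values: 1 → 3 → 15 → 105 → 945

Answer: 945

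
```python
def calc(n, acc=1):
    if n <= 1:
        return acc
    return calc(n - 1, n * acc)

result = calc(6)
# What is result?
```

Accumulator trace (n, acc): (6, 1) -> (5, 6) -> (4, 30) -> (3, 120) -> (2, 360) -> (1, 720) -> return 720

Answer: 720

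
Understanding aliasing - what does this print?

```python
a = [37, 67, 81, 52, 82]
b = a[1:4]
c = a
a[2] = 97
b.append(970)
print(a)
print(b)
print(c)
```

Key concept: slice vs alias.
Step by step:
`a = [37, 67, 81, 52, 82]` → a = [37, 67, 81, 52, 82]
`b = a[1:4]` → b = [67, 81, 52]
`c = a` → c = [37, 67, 81, 52, 82] (same object as a)
`a[2] = 97` → a = [37, 67, 97, 52, 82] (same object as c); c = [37, 67, 97, 52, 82] (same object as a)
`b.append(970)` → b = [67, 81, 52, 970]
`print(a)` → prints [37, 67, 97, 52, 82]
`print(b)` → prints [67, 81, 52, 970]
`print(c)` → prints [37, 67, 97, 52, 82]

Answer:
[37, 67, 97, 52, 82]
[67, 81, 52, 970]
[37, 67, 97, 52, 82]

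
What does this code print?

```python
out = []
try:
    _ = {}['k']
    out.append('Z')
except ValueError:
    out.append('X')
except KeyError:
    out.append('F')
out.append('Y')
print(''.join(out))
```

Execution trace: 'F' (except KeyError) → 'Y' (after the try/except). Output: FY

Answer: FY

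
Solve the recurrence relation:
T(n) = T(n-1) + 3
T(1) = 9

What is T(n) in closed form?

Unrolling: T(n) = T(1) + 3·(n-1) = 9 + 3(n-1) = 3n + 6.

Answer: T(n) = 3n + 6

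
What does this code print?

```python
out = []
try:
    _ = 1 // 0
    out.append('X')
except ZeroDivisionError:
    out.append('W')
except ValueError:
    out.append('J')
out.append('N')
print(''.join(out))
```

Execution trace: 'W' (except ZeroDivisionError) → 'N' (after the try/except). Output: WN

Answer: WN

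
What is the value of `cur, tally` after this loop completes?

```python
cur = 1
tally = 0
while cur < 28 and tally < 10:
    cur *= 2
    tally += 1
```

Double until >= 28 or 10 iterations
`cur, tally` takes the values: (1, 0) → (2, 0) → (2, 1) → (4, 1) → (4, 2) → (8, 2) → (8, 3) → (16, 3) → (16, 4) → (32, 4) → (32, 5)

Answer: 32, 5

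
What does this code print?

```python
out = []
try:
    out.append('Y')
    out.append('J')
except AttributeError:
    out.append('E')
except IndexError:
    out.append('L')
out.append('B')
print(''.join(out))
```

Execution trace: 'Y' (try body) → 'J' (try body, no exception) → 'B' (after the try/except). Output: YJB

Answer: YJB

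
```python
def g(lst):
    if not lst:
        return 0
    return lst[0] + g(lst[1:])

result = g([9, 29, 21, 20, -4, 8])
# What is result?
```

9 + 29 + 21 + 20 + (-4) + 8 + 0 = 83

Answer: 83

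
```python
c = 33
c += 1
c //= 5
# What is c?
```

Trace:
`c = 33` → c = 33
`c += 1` → c = 34
`c //= 5` → c = 6
So c = 6

Answer: 6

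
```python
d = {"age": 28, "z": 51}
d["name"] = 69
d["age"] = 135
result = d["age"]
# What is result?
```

Trace:
`d = {"age": 28, "z": 51}` → d = {'age': 28, 'z': 51}
`d["name"] = 69` → d = {'age': 28, 'z': 51, 'name': 69}
`d["age"] = 135` → d = {'age': 135, 'z': 51, 'name': 69}
`result = d["age"]` → result = 135
So result = 135

Answer: 135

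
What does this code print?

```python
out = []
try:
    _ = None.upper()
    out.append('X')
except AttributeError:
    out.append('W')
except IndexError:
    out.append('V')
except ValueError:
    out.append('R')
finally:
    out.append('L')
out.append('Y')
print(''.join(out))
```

Execution trace: 'W' (except AttributeError) → 'L' (finally) → 'Y' (after the try/except). Output: WLY

Answer: WLY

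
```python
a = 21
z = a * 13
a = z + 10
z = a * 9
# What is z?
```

Trace:
`a = 21` → a = 21
`z = a * 13` → z = 273
`a = z + 10` → a = 283
`z = a * 9` → z = 2547
So z = 2547

Answer: 2547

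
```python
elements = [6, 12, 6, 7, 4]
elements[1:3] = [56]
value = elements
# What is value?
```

Trace:
`elements = [6, 12, 6, 7, 4]` → elements = [6, 12, 6, 7, 4]
`elements[1:3] = [56]` → elements = [6, 56, 7, 4]
`value = elements` → value = [6, 56, 7, 4]
So value = [6, 56, 7, 4]

Answer: [6, 56, 7, 4]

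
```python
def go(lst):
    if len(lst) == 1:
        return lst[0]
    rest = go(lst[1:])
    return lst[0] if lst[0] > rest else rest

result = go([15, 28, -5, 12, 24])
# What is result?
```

Recursive max over [15, 28, -5, 12, 24] = 28

Answer: 28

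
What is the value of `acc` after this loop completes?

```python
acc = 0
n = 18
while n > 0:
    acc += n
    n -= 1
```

Sum 18 down to 1
`acc` takes the values: 0 → 18 → 35 → 51 → 66 → 80 → 93 → 105 → 116 → 126 → 135 → 143 → 150 → 156 → 161 → 165 → 168 → 170 → 171

Answer: 171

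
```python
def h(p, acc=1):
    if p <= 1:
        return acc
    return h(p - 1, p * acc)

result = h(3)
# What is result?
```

Accumulator trace (n, acc): (3, 1) -> (2, 3) -> (1, 6) -> return 6

Answer: 6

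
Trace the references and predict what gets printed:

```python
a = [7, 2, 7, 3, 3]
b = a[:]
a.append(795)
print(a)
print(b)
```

Key concept: slice [:] creates copy.
Step by step:
`a = [7, 2, 7, 3, 3]` → a = [7, 2, 7, 3, 3]
`b = a[:]` → b = [7, 2, 7, 3, 3]
`a.append(795)` → a = [7, 2, 7, 3, 3, 795]
`print(a)` → prints [7, 2, 7, 3, 3, 795]
`print(b)` → prints [7, 2, 7, 3, 3]

Answer:
[7, 2, 7, 3, 3, 795]
[7, 2, 7, 3, 3]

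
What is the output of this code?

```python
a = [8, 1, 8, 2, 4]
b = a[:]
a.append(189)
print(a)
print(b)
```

Key concept: slice [:] creates copy.
Step by step:
`a = [8, 1, 8, 2, 4]` → a = [8, 1, 8, 2, 4]
`b = a[:]` → b = [8, 1, 8, 2, 4]
`a.append(189)` → a = [8, 1, 8, 2, 4, 189]
`print(a)` → prints [8, 1, 8, 2, 4, 189]
`print(b)` → prints [8, 1, 8, 2, 4]

Answer:
[8, 1, 8, 2, 4, 189]
[8, 1, 8, 2, 4]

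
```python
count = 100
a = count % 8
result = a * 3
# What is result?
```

Trace:
`count = 100` → count = 100
`a = count % 8` → a = 4
`result = a * 3` → result = 12
So result = 12

Answer: 12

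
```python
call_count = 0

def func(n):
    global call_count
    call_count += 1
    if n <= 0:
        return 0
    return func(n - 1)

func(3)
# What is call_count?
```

Linear recursion stepping by 1: 4 calls from n=3 down to ≤0.

Answer: 4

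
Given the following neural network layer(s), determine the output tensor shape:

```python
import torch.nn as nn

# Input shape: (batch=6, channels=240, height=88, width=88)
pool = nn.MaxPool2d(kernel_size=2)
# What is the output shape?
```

Input: (6, 240, 88, 88) -> Output: (6, 240, 44, 44)

Answer: (6, 240, 44, 44)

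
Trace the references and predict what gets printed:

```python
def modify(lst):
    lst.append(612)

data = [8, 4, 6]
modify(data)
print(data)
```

Key concept: function modifies passed list.
Step by step:
`data = [8, 4, 6]` → data = [8, 4, 6]
`modify(data)` → data = [8, 4, 6, 612]
`print(data)` → prints [8, 4, 6, 612]

Answer: [8, 4, 6, 612]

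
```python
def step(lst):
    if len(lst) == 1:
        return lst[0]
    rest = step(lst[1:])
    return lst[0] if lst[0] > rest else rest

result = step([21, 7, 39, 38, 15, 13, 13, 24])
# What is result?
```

Recursive max over [21, 7, 39, 38, 15, 13, 13, 24] = 39

Answer: 39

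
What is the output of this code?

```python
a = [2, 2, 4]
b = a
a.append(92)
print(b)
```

Key concept: basic list aliasing.
Step by step:
`a = [2, 2, 4]` → a = [2, 2, 4]
`b = a` → b = [2, 2, 4] (same object as a)
`a.append(92)` → a = [2, 2, 4, 92] (same object as b); b = [2, 2, 4, 92] (same object as a)
`print(b)` → prints [2, 2, 4, 92]

Answer: [2, 2, 4, 92]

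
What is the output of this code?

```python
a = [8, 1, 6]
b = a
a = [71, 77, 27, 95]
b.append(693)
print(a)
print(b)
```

Key concept: rebinding vs mutation: a is rebound to a new list, b still points at the original.
Step by step:
`a = [8, 1, 6]` → a = [8, 1, 6]
`b = a` → b = [8, 1, 6] (same object as a)
`a = [71, 77, 27, 95]` → a = [71, 77, 27, 95]
`b.append(693)` → b = [8, 1, 6, 693]
`print(a)` → prints [71, 77, 27, 95]
`print(b)` → prints [8, 1, 6, 693]

Answer:
[71, 77, 27, 95]
[8, 1, 6, 693]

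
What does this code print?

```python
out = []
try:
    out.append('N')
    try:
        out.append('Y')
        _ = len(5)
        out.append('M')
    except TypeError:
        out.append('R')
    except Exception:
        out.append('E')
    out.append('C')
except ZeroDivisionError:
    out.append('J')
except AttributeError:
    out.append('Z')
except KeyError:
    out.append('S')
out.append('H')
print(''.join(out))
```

Execution trace: 'N' (try body) → 'Y' (inner try body) → 'R' (inner except TypeError) → 'C' (try body, no exception) → 'H' (after the try/except). Output: NYRCH

Answer: NYRCH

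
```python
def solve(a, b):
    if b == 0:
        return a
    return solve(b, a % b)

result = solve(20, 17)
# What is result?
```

solve(20, 17) -> solve(17, 3) -> solve(3, 2) -> solve(2, 1) -> solve(1, 0) -> 1

Answer: 1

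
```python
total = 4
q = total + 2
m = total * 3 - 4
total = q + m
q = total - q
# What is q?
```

Trace:
`total = 4` → total = 4
`q = total + 2` → q = 6
`m = total * 3 - 4` → m = 8
`total = q + m` → total = 14
`q = total - q` → q = 8
So q = 8

Answer: 8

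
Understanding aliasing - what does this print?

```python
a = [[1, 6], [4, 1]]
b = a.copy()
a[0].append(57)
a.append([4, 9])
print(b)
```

Key concept: shallow copy with nested lists.
Step by step:
`a = [[1, 6], [4, 1]]` → a = [[1, 6], [4, 1]]
`b = a.copy()` → b = [[1, 6], [4, 1]]
`a[0].append(57)` → a = [[1, 6, 57], [4, 1]]; b = [[1, 6, 57], [4, 1]]
`a.append([4, 9])` → a = [[1, 6, 57], [4, 1], [4, 9]]
`print(b)` → prints [[1, 6, 57], [4, 1]]

Answer: [[1, 6, 57], [4, 1]]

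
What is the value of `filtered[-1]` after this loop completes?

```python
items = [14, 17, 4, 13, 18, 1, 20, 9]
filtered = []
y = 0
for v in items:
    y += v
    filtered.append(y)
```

Cumulative sum ends at 96
`filtered` takes the values: [] → [14] → [14, 31] → [14, 31, 35] → [14, 31, 35, 48] → [14, 31, 35, 48, 66] → [14, 31, 35, 48, 66, 67] → [14, 31, 35, 48, 66, 67, 87] → [14, 31, 35, 48, 66, 67, 87, 96]
So `filtered[-1]` = 96

Answer: 96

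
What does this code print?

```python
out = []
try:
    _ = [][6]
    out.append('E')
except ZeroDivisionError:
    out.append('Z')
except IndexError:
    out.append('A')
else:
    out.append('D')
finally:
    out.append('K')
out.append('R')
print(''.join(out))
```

Execution trace: 'A' (except IndexError) → 'K' (finally) → 'R' (after the try/except). Output: AKR

Answer: AKR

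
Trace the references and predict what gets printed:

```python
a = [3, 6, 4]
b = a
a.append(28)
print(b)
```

Key concept: basic list aliasing.
Step by step:
`a = [3, 6, 4]` → a = [3, 6, 4]
`b = a` → b = [3, 6, 4] (same object as a)
`a.append(28)` → a = [3, 6, 4, 28] (same object as b); b = [3, 6, 4, 28] (same object as a)
`print(b)` → prints [3, 6, 4, 28]

Answer: [3, 6, 4, 28]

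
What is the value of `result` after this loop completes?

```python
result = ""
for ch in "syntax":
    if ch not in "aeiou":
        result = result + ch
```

Remove vowels from 'syntax'
`result` takes the values: "" → "s" → "sy" → "syn" → "synt" → "syntx"

Answer: "syntx"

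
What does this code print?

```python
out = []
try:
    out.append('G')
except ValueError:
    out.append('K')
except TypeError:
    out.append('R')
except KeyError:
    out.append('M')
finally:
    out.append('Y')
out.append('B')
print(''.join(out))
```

Execution trace: 'G' (try body, no exception) → 'Y' (finally) → 'B' (after the try/except). Output: GYB

Answer: GYB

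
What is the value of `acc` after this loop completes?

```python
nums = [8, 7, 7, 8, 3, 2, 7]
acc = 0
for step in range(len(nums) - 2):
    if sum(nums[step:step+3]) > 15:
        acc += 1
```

Count windows with sum > 15
`acc` takes the values: 0 → 1 → 2 → 3

Answer: 3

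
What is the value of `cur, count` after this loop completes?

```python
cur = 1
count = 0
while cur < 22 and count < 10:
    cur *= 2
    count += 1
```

Double until >= 22 or 10 iterations
`cur, count` takes the values: (1, 0) → (2, 0) → (2, 1) → (4, 1) → (4, 2) → (8, 2) → (8, 3) → (16, 3) → (16, 4) → (32, 4) → (32, 5)

Answer: 32, 5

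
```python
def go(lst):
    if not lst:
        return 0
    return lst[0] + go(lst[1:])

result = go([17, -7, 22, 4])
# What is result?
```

17 + (-7) + 22 + 4 + 0 = 36

Answer: 36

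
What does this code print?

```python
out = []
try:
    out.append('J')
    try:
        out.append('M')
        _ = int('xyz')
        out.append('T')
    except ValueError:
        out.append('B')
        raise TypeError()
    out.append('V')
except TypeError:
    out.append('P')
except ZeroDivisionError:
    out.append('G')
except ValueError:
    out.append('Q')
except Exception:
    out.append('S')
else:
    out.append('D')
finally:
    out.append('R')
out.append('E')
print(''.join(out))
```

Execution trace: 'J' (try body) → 'M' (inner try body) → 'B' (inner except ValueError) → 'P' (except TypeError) → 'R' (finally) → 'E' (after the try/except). Output: JMBPRE

Answer: JMBPRE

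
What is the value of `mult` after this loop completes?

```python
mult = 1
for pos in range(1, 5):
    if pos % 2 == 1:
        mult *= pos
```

Product of odd numbers 1 to 4
`mult` takes the values: 1 → 3

Answer: 3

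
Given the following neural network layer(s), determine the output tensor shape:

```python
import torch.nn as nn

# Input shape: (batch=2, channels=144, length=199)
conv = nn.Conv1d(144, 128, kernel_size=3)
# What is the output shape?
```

Input: (2, 144, 199) -> Output: (2, 128, 197)

Answer: (2, 128, 197)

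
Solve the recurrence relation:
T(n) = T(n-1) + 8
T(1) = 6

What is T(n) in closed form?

Unrolling: T(n) = T(1) + 8·(n-1) = 6 + 8(n-1) = 8n - 2.

Answer: T(n) = 8n - 2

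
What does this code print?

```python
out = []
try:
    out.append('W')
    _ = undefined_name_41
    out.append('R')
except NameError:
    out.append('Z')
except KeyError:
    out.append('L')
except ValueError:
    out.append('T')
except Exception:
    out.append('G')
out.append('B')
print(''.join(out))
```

Execution trace: 'W' (try body) → 'Z' (except NameError) → 'B' (after the try/except). Output: WZB

Answer: WZB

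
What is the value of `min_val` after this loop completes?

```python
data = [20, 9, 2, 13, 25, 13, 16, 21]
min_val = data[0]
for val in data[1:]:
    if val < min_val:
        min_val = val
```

Minimum of [20, 9, 2, 13, 25, 13, 16, 21]
`min_val` takes the values: 20 → 9 → 2

Answer: 2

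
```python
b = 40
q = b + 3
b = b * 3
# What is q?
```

Trace:
`b = 40` → b = 40
`q = b + 3` → q = 43
`b = b * 3` → b = 120
So q = 43

Answer: 43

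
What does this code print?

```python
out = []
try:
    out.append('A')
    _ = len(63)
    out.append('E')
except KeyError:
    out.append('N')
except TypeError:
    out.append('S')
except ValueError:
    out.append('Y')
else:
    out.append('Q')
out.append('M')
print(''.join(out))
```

Execution trace: 'A' (try body) → 'S' (except TypeError) → 'M' (after the try/except). Output: ASM

Answer: ASM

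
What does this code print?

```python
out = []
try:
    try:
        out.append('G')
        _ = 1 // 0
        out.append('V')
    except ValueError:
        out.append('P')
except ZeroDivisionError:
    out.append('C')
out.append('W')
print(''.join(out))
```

Execution trace: 'G' (try body) → 'C' (outer except ZeroDivisionError) → 'W' (after the try/except). Output: GCW

Answer: GCW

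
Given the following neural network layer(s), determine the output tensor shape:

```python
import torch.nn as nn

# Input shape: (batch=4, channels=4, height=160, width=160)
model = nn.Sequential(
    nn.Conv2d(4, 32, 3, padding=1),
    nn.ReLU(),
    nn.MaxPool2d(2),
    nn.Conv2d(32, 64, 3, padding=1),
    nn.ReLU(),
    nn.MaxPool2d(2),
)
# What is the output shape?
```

Input: (4, 4, 160, 160) -> after first Conv2d: (4, 32, 160, 160) -> after first MaxPool2d: (4, 32, 80, 80) -> after second Conv2d: (4, 64, 80, 80) -> Output: (4, 64, 40, 40)

Answer: (4, 64, 40, 40)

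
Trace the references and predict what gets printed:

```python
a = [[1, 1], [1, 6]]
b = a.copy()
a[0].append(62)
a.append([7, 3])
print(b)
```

Key concept: shallow copy with nested lists.
Step by step:
`a = [[1, 1], [1, 6]]` → a = [[1, 1], [1, 6]]
`b = a.copy()` → b = [[1, 1], [1, 6]]
`a[0].append(62)` → a = [[1, 1, 62], [1, 6]]; b = [[1, 1, 62], [1, 6]]
`a.append([7, 3])` → a = [[1, 1, 62], [1, 6], [7, 3]]
`print(b)` → prints [[1, 1, 62], [1, 6]]

Answer: [[1, 1, 62], [1, 6]]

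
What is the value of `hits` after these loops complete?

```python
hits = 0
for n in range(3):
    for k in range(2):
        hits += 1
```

3 * 2 = 6
`hits` takes the values: 0 → 1 → 2 → 3 → 4 → 5 → 6

Answer: 6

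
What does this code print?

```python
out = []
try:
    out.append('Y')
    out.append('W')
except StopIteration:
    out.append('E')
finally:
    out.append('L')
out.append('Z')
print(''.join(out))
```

Execution trace: 'Y' (try body) → 'W' (try body, no exception) → 'L' (finally) → 'Z' (after the try/except). Output: YWLZ

Answer: YWLZ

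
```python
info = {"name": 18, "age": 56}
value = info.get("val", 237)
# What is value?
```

Trace:
`info = {"name": 18, "age": 56}` → info = {'name': 18, 'age': 56}
`value = info.get("val", 237)` → value = 237
So value = 237

Answer: 237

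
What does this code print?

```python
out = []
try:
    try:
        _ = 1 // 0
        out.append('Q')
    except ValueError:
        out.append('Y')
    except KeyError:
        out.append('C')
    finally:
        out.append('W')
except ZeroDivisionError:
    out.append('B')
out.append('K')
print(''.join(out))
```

Execution trace: 'W' (inner finally) → 'B' (outer except ZeroDivisionError) → 'K' (after the try/except). Output: WBK

Answer: WBK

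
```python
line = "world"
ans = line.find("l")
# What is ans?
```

Trace:
`line = "world"` → line = 'world'
`ans = line.find("l")` → ans = 3
So ans = 3

Answer: 3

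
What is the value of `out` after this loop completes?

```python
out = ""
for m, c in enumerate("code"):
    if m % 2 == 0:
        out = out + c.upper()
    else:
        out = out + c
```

Uppercase even positions in 'code'
`out` takes the values: "" → "C" → "Co" → "CoD" → "CoDe"

Answer: "CoDe"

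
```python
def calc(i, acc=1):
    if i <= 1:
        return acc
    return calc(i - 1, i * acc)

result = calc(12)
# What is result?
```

Accumulator trace (n, acc): (12, 1) -> (11, 12) -> (10, 132) -> (9, 1320) -> (8, 11880) -> (7, 95040) -> (6, 665280) -> (5, 3991680) -> (4, 19958400) -> (3, 79833600) -> (2, 239500800) -> (1, 479001600) -> return 479001600

Answer: 479001600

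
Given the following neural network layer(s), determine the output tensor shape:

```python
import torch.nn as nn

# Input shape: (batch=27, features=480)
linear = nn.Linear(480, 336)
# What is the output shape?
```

Input: (27, 480) -> Output: (27, 336)

Answer: (27, 336)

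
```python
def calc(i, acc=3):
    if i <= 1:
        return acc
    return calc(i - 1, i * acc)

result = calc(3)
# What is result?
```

Accumulator trace (n, acc): (3, 3) -> (2, 9) -> (1, 18) -> return 18

Answer: 18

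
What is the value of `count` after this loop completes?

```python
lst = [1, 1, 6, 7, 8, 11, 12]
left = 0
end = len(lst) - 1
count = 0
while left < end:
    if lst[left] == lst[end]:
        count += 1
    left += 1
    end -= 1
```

Count matching pairs from ends
`count` takes the values: 0

Answer: 0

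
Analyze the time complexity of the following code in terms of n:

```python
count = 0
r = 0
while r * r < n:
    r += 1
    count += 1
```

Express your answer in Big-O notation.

Each loop level contributes: √n. Multiplying the contributions gives O(√n).

Answer: O(√n)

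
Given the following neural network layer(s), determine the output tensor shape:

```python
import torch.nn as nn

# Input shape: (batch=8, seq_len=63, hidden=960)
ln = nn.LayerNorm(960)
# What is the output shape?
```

Input: (8, 63, 960) -> Output: (8, 63, 960)

Answer: (8, 63, 960)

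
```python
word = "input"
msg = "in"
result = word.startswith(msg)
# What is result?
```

Trace:
`word = "input"` → word = 'input'
`msg = "in"` → msg = 'in'
`result = word.startswith(msg)` → result = True
So result = True

Answer: True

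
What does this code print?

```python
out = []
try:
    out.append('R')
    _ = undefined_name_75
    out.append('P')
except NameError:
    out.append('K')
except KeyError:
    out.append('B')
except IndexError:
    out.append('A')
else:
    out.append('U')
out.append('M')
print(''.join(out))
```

Execution trace: 'R' (try body) → 'K' (except NameError) → 'M' (after the try/except). Output: RKM

Answer: RKM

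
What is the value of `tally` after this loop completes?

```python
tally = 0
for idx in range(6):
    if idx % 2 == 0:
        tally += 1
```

Count numbers divisible by 2 in range(6)
`tally` takes the values: 0 → 1 → 2 → 3

Answer: 3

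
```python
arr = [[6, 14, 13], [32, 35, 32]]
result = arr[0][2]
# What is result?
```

Trace:
`arr = [[6, 14, 13], [32, 35, 32]]` → arr = [[6, 14, 13], [32, 35, 32]]
`result = arr[0][2]` → result = 13
So result = 13

Answer: 13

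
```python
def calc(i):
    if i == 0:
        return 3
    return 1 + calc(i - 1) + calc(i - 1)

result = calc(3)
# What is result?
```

calc(i) = 1 + 2·calc(i-1), calc(0)=3. Closed form: (3+1)·2^3 - 1 = 31.

Answer: 31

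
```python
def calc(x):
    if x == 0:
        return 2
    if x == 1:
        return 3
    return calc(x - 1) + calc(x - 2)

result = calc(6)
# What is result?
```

Build up from base cases: calc(0)=2, calc(1)=3, calc(2)=5, calc(3)=8, calc(4)=13, calc(5)=21, calc(6)=34

Answer: 34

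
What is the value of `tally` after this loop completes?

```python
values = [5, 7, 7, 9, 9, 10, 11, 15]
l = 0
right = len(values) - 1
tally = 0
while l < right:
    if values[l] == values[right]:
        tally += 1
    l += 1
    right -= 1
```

Count matching pairs from ends
`tally` takes the values: 0 → 1

Answer: 1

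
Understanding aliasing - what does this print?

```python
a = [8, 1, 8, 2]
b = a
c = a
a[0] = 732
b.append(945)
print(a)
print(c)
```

Key concept: multiple aliases.
Step by step:
`a = [8, 1, 8, 2]` → a = [8, 1, 8, 2]
`b = a` → b = [8, 1, 8, 2] (same object as a)
`c = a` → c = [8, 1, 8, 2] (same object as a, b)
`a[0] = 732` → a = [732, 1, 8, 2] (same object as b, c); b = [732, 1, 8, 2] (same object as a, c); c = [732, 1, 8, 2] (same object as a, b)
`b.append(945)` → a = [732, 1, 8, 2, 945] (same object as b, c); b = [732, 1, 8, 2, 945] (same object as a, c); c = [732, 1, 8, 2, 945] (same object as a, b)
`print(a)` → prints [732, 1, 8, 2, 945]
`print(c)` → prints [732, 1, 8, 2, 945]

Answer:
[732, 1, 8, 2, 945]
[732, 1, 8, 2, 945]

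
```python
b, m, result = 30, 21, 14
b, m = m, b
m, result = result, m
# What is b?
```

Trace:
`b, m, result = 30, 21, 14` → b = 30; m = 21; result = 14
`b, m = m, b` → b = 21; m = 30
`m, result = result, m` → m = 14; result = 30
So b = 21

Answer: 21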